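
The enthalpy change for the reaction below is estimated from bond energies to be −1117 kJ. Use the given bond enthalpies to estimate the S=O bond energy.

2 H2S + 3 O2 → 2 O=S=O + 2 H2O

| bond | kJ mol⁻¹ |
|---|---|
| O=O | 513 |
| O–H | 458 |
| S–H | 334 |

D(S=O) ≈ 540 kJ/mol

Let D be the S=O bond energy.
Σ(broken) = 3×513 + 4×334 = 2875
Σ(formed) = 4×458 + 4×D = 1832 + 4D
ΔH = Σ(broken) − Σ(formed) = (2875) − (1832 + 4D) = +1043 − 4D
Setting this equal to −1117 kJ gives 4D = 2160, so D = 540 kJ/mol.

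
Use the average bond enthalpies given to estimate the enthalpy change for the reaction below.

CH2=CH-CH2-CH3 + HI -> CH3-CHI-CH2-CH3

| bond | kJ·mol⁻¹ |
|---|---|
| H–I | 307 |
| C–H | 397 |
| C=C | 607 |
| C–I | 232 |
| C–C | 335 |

ΔH ≈ −50 kJ

Bonds broken (reactants):
  C–C: 2 × 335 = 670
  C–H: 8 × 397 = 3176
  C=C: 1 × 607 = 607
  H–I: 1 × 307 = 307
  Σ(broken) = 4760 kJ
Bonds formed (products):
  C–C: 3 × 335 = 1005
  C–H: 9 × 397 = 3573
  C–I: 1 × 232 = 232
  Σ(formed) = 4810 kJ
ΔH = Σ(broken) − Σ(formed) = 4760 − 4810 = −50 kJ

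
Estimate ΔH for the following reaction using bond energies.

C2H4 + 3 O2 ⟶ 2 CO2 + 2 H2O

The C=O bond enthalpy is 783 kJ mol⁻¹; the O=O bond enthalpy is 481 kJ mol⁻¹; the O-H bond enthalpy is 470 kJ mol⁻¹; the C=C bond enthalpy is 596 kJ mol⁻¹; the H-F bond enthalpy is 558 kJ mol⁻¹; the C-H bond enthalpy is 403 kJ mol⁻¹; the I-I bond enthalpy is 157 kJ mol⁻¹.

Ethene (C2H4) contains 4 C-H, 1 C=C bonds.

Bonds broken (reactants):
  C-H: 4 × 403 = 1612
  C=C: 1 × 596 = 596
  O=O: 3 × 481 = 1443
  Σ(broken) = 3651 kJ
Bonds formed (products):
  C=O: 4 × 783 = 3132
  O-H: 4 × 470 = 1880
  Σ(formed) = 5012 kJ
ΔH = Σ(broken) − Σ(formed) = 3651 − 5012 = −1361 kJ

ΔH ≈ −1361 kJ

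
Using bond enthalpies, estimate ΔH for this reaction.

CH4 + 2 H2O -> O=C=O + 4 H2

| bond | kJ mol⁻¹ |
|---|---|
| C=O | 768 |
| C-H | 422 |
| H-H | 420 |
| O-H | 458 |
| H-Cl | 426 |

ΔH ≈ +304 kJ

Bonds broken (reactants):
  C-H: 4 × 422 = 1688
  O-H: 4 × 458 = 1832
  Σ(broken) = 3520 kJ
Bonds formed (products):
  C=O: 2 × 768 = 1536
  H-H: 4 × 420 = 1680
  Σ(formed) = 3216 kJ
ΔH = Σ(broken) − Σ(formed) = 3520 − 3216 = +304 kJ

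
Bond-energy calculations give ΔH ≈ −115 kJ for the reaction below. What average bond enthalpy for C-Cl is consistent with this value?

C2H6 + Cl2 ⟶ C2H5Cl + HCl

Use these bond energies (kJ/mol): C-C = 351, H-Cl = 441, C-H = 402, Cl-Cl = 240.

D(C-Cl) ≈ 316 kJ/mol

Let D be the C-Cl bond energy.
Σ(broken) = 1×351 + 6×402 + 1×240 = 3003
Σ(formed) = 1×351 + 1×D + 5×402 + 1×441 = 2802 + D
ΔH = Σ(broken) − Σ(formed) = (3003) − (2802 + D) = +201 − D
Setting this equal to −115 kJ gives D = 316 kJ/mol.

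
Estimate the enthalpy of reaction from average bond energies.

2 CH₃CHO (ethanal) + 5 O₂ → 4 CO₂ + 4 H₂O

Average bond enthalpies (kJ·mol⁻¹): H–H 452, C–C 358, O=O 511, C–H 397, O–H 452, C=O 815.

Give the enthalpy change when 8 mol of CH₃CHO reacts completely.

ΔH = −8236 kJ

Bonds broken (reactants):
  C–C: 2 × 358 = 716
  C–H: 8 × 397 = 3176
  C=O: 2 × 815 = 1630
  O=O: 5 × 511 = 2555
  Σ(broken) = 8077 kJ
Bonds formed (products):
  C=O: 8 × 815 = 6520
  O–H: 8 × 452 = 3616
  Σ(formed) = 10136 kJ
ΔH = Σ(broken) − Σ(formed) = 8077 − 10136 = −2059 kJ
For 4× the reaction as written: 4 × (−2059) = −8236 kJ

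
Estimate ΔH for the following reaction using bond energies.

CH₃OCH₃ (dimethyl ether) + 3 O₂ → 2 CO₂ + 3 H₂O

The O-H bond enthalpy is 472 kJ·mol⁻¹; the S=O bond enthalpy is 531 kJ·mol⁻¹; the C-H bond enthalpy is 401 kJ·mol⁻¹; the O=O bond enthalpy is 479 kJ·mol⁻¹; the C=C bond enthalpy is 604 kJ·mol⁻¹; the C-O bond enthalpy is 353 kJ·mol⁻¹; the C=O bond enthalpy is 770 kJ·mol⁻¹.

ΔH ≈ −1363 kJ

Bonds broken (reactants):
  C-H: 6 × 401 = 2406
  C-O: 2 × 353 = 706
  O=O: 3 × 479 = 1437
  Σ(broken) = 4549 kJ
Bonds formed (products):
  C=O: 4 × 770 = 3080
  O-H: 6 × 472 = 2832
  Σ(formed) = 5912 kJ
ΔH = Σ(broken) − Σ(formed) = 4549 − 5912 = −1363 kJ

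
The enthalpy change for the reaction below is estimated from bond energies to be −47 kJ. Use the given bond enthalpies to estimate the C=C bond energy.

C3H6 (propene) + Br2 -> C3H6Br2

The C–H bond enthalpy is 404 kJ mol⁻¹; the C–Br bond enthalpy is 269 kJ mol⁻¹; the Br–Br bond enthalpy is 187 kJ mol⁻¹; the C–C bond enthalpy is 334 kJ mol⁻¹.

D(C=C) ≈ 638 kJ/mol

Let D be the C=C bond energy.
Σ(broken) = 1×187 + 1×334 + 6×404 + 1×D = 2945 + D
Σ(formed) = 2×269 + 2×334 + 6×404 = 3630
ΔH = Σ(broken) − Σ(formed) = (2945 + D) − (3630) = −685 + D
Setting this equal to −47 kJ gives D = 638 kJ/mol.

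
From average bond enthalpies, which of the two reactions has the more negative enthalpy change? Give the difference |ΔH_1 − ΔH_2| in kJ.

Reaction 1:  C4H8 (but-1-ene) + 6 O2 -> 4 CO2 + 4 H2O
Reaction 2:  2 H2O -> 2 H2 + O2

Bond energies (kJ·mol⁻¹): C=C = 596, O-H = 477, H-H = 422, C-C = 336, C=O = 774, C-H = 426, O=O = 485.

Reaction 1:
  Bonds broken (reactants):
    C-C: 2 × 336 = 672
    C-H: 8 × 426 = 3408
    C=C: 1 × 596 = 596
    O=O: 6 × 485 = 2910
    Σ(broken) = 7586 kJ
  Bonds formed (products):
    C=O: 8 × 774 = 6192
    O-H: 8 × 477 = 3816
    Σ(formed) = 10008 kJ
  ΔH_1 = 7586 − 10008 = −2422 kJ
Reaction 2:
  Bonds broken (reactants):
    O-H: 4 × 477 = 1908
    Σ(broken) = 1908 kJ
  Bonds formed (products):
    H-H: 2 × 422 = 844
    O=O: 1 × 485 = 485
    Σ(formed) = 1329 kJ
  ΔH_2 = 1908 − 1329 = +579 kJ
ΔH_1 − ΔH_2 = −3001 kJ, so reaction 1 has the more negative ΔH; |ΔH_1 − ΔH_2| = 3001 kJ.

Reaction 1, by 3001 kJ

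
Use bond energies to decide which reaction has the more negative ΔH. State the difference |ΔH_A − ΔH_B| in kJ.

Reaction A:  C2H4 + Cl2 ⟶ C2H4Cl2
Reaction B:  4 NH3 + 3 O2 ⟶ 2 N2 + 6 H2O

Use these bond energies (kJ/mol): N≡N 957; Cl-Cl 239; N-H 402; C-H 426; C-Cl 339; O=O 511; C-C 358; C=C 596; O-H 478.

Reaction B, by 1092 kJ

Reaction A:
  Bonds broken (reactants):
    C-H: 4 × 426 = 1704
    C=C: 1 × 596 = 596
    Cl-Cl: 1 × 239 = 239
    Σ(broken) = 2539 kJ
  Bonds formed (products):
    C-C: 1 × 358 = 358
    C-Cl: 2 × 339 = 678
    C-H: 4 × 426 = 1704
    Σ(formed) = 2740 kJ
  ΔH_A = 2539 − 2740 = −201 kJ
Reaction B:
  Bonds broken (reactants):
    N-H: 12 × 402 = 4824
    O=O: 3 × 511 = 1533
    Σ(broken) = 6357 kJ
  Bonds formed (products):
    N≡N: 2 × 957 = 1914
    O-H: 12 × 478 = 5736
    Σ(formed) = 7650 kJ
  ΔH_B = 6357 − 7650 = −1293 kJ
ΔH_A − ΔH_B = +1092 kJ, so reaction B has the more negative ΔH; |ΔH_A − ΔH_B| = 1092 kJ.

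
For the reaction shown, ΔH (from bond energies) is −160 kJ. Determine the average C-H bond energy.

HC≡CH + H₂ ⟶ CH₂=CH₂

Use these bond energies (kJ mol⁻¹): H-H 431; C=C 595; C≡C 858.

Let D be the C-H bond energy.
Σ(broken) = 1×858 + 2×D + 1×431 = 1289 + 2D
Σ(formed) = 4×D + 1×595 = 595 + 4D
ΔH = Σ(broken) − Σ(formed) = (1289 + 2D) − (595 + 4D) = +694 − 2D
Setting this equal to −160 kJ gives 2D = 854, so D = 427 kJ/mol.

D(C-H) ≈ 427 kJ/mol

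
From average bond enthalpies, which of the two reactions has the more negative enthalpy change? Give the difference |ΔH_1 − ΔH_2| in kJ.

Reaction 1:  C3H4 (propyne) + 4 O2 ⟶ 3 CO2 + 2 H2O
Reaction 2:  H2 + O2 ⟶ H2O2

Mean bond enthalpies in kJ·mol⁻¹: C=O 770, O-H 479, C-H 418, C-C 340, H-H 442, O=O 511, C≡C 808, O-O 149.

Reaction 1, by 1518 kJ

Reaction 1:
  Bonds broken (reactants):
    C≡C: 1 × 808 = 808
    C-C: 1 × 340 = 340
    C-H: 4 × 418 = 1672
    O=O: 4 × 511 = 2044
    Σ(broken) = 4864 kJ
  Bonds formed (products):
    C=O: 6 × 770 = 4620
    O-H: 4 × 479 = 1916
    Σ(formed) = 6536 kJ
  ΔH_1 = 4864 − 6536 = −1672 kJ
Reaction 2:
  Bonds broken (reactants):
    H-H: 1 × 442 = 442
    O=O: 1 × 511 = 511
    Σ(broken) = 953 kJ
  Bonds formed (products):
    O-H: 2 × 479 = 958
    O-O: 1 × 149 = 149
    Σ(formed) = 1107 kJ
  ΔH_2 = 953 − 1107 = −154 kJ
ΔH_1 − ΔH_2 = −1518 kJ, so reaction 1 has the more negative ΔH; |ΔH_1 − ΔH_2| = 1518 kJ.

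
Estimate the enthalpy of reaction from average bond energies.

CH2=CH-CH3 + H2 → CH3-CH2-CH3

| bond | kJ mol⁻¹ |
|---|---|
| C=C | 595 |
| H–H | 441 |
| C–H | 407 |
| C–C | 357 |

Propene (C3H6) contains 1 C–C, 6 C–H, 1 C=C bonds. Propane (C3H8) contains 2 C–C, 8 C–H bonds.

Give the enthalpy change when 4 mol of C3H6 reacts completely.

Bonds broken (reactants):
  C–C: 1 × 357 = 357
  C–H: 6 × 407 = 2442
  C=C: 1 × 595 = 595
  H–H: 1 × 441 = 441
  Σ(broken) = 3835 kJ
Bonds formed (products):
  C–C: 2 × 357 = 714
  C–H: 8 × 407 = 3256
  Σ(formed) = 3970 kJ
ΔH = Σ(broken) − Σ(formed) = 3835 − 3970 = −135 kJ
For 4× the reaction as written: 4 × (−135) = −540 kJ

ΔH = −540 kJ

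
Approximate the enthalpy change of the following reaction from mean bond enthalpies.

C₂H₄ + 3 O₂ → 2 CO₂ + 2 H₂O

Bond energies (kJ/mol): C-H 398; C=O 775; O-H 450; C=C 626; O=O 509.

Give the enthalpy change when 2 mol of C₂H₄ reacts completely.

Bonds broken (reactants):
  C-H: 4 × 398 = 1592
  C=C: 1 × 626 = 626
  O=O: 3 × 509 = 1527
  Σ(broken) = 3745 kJ
Bonds formed (products):
  C=O: 4 × 775 = 3100
  O-H: 4 × 450 = 1800
  Σ(formed) = 4900 kJ
ΔH = Σ(broken) − Σ(formed) = 3745 − 4900 = −1155 kJ
For 2× the reaction as written: 2 × (−1155) = −2310 kJ

ΔH = −2310 kJ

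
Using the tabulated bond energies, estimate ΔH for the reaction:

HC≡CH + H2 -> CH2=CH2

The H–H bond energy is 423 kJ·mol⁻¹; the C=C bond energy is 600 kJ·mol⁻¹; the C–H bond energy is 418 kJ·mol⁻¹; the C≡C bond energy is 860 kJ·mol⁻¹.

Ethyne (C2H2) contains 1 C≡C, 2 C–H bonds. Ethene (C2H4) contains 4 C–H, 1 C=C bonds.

Bonds broken (reactants):
  C≡C: 1 × 860 = 860
  C–H: 2 × 418 = 836
  H–H: 1 × 423 = 423
  Σ(broken) = 2119 kJ
Bonds formed (products):
  C–H: 4 × 418 = 1672
  C=C: 1 × 600 = 600
  Σ(formed) = 2272 kJ
ΔH = Σ(broken) − Σ(formed) = 2119 − 2272 = −153 kJ

ΔH ≈ −153 kJ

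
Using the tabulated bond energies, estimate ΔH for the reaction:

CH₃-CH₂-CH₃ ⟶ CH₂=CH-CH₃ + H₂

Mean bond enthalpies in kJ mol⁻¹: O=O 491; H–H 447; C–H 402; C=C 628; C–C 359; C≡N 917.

ΔH ≈ +88 kJ

Bonds broken (reactants):
  C–C: 2 × 359 = 718
  C–H: 8 × 402 = 3216
  Σ(broken) = 3934 kJ
Bonds formed (products):
  C–C: 1 × 359 = 359
  C–H: 6 × 402 = 2412
  C=C: 1 × 628 = 628
  H–H: 1 × 447 = 447
  Σ(formed) = 3846 kJ
ΔH = Σ(broken) − Σ(formed) = 3934 − 3846 = +88 kJ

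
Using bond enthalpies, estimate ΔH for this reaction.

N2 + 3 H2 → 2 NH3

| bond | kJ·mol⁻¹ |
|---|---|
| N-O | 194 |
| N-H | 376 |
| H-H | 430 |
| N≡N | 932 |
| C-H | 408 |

Bonds broken (reactants):
  H-H: 3 × 430 = 1290
  N≡N: 1 × 932 = 932
  Σ(broken) = 2222 kJ
Bonds formed (products):
  N-H: 6 × 376 = 2256
  Σ(formed) = 2256 kJ
ΔH = Σ(broken) − Σ(formed) = 2222 − 2256 = −34 kJ

ΔH ≈ −34 kJ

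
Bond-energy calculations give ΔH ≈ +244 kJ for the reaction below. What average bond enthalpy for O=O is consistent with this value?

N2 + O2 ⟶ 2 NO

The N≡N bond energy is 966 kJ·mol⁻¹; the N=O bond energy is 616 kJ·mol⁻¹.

D(O=O) ≈ 510 kJ/mol

Let D be the O=O bond energy.
Σ(broken) = 1×966 + 1×D = 966 + D
Σ(formed) = 2×616 = 1232
ΔH = Σ(broken) − Σ(formed) = (966 + D) − (1232) = −266 + D
Setting this equal to +244 kJ gives D = 510 kJ/mol.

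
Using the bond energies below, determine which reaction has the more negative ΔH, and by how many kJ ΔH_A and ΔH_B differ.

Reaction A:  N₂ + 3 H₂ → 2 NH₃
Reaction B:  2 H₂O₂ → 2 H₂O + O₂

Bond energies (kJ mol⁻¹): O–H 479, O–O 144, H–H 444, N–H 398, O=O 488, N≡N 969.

Reaction B, by 113 kJ

Reaction A:
  Bonds broken (reactants):
    H–H: 3 × 444 = 1332
    N≡N: 1 × 969 = 969
    Σ(broken) = 2301 kJ
  Bonds formed (products):
    N–H: 6 × 398 = 2388
    Σ(formed) = 2388 kJ
  ΔH_A = 2301 − 2388 = −87 kJ
Reaction B:
  Bonds broken (reactants):
    O–H: 4 × 479 = 1916
    O–O: 2 × 144 = 288
    Σ(broken) = 2204 kJ
  Bonds formed (products):
    O–H: 4 × 479 = 1916
    O=O: 1 × 488 = 488
    Σ(formed) = 2404 kJ
  ΔH_B = 2204 − 2404 = −200 kJ
ΔH_A − ΔH_B = +113 kJ, so reaction B has the more negative ΔH; |ΔH_A − ΔH_B| = 113 kJ.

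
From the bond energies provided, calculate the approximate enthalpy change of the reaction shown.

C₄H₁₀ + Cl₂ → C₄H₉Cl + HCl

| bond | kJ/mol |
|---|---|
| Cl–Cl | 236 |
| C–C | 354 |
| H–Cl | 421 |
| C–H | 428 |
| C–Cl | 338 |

Bonds broken (reactants):
  C–C: 3 × 354 = 1062
  C–H: 10 × 428 = 4280
  Cl–Cl: 1 × 236 = 236
  Σ(broken) = 5578 kJ
Bonds formed (products):
  C–C: 3 × 354 = 1062
  C–Cl: 1 × 338 = 338
  C–H: 9 × 428 = 3852
  H–Cl: 1 × 421 = 421
  Σ(formed) = 5673 kJ
ΔH = Σ(broken) − Σ(formed) = 5578 − 5673 = −95 kJ

ΔH ≈ −95 kJ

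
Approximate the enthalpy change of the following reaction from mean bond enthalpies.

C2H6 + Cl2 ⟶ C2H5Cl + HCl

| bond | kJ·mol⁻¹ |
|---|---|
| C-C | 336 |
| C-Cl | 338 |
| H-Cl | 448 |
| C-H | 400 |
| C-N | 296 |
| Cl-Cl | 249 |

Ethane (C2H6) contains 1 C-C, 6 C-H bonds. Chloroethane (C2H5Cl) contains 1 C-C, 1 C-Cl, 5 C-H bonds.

Bonds broken (reactants):
  C-C: 1 × 336 = 336
  C-H: 6 × 400 = 2400
  Cl-Cl: 1 × 249 = 249
  Σ(broken) = 2985 kJ
Bonds formed (products):
  C-C: 1 × 336 = 336
  C-Cl: 1 × 338 = 338
  C-H: 5 × 400 = 2000
  H-Cl: 1 × 448 = 448
  Σ(formed) = 3122 kJ
ΔH = Σ(broken) − Σ(formed) = 2985 − 3122 = −137 kJ

ΔH ≈ −137 kJ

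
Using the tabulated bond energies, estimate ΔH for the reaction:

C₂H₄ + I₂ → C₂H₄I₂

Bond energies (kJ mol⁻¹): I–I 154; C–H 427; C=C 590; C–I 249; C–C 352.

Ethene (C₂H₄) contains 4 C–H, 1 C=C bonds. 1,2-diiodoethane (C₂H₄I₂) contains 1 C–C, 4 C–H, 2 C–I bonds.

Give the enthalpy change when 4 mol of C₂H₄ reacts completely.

ΔH = −424 kJ

Bonds broken (reactants):
  C–H: 4 × 427 = 1708
  C=C: 1 × 590 = 590
  I–I: 1 × 154 = 154
  Σ(broken) = 2452 kJ
Bonds formed (products):
  C–C: 1 × 352 = 352
  C–H: 4 × 427 = 1708
  C–I: 2 × 249 = 498
  Σ(formed) = 2558 kJ
ΔH = Σ(broken) − Σ(formed) = 2452 − 2558 = −106 kJ
For 4× the reaction as written: 4 × (−106) = −424 kJ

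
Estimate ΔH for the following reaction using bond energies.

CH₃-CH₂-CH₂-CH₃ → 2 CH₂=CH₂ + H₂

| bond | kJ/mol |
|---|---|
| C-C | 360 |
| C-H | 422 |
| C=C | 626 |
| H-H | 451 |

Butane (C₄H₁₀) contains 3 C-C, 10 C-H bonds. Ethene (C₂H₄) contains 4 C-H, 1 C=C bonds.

ΔH ≈ +221 kJ

Bonds broken (reactants):
  C-C: 3 × 360 = 1080
  C-H: 10 × 422 = 4220
  Σ(broken) = 5300 kJ
Bonds formed (products):
  C-H: 8 × 422 = 3376
  C=C: 2 × 626 = 1252
  H-H: 1 × 451 = 451
  Σ(formed) = 5079 kJ
ΔH = Σ(broken) − Σ(formed) = 5300 − 5079 = +221 kJ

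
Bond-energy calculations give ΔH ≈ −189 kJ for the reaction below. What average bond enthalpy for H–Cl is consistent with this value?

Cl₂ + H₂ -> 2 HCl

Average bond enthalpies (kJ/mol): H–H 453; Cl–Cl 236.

Let D be the H–Cl bond energy.
Σ(broken) = 1×236 + 1×453 = 689
Σ(formed) = 2×D = 2D
ΔH = Σ(broken) − Σ(formed) = (689) − (2D) = +689 − 2D
Setting this equal to −189 kJ gives 2D = 878, so D = 439 kJ/mol.

D(H–Cl) ≈ 439 kJ/mol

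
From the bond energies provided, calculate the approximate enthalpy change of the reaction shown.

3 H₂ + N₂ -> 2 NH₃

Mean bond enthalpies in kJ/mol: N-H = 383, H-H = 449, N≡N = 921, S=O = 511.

Bonds broken (reactants):
  H-H: 3 × 449 = 1347
  N≡N: 1 × 921 = 921
  Σ(broken) = 2268 kJ
Bonds formed (products):
  N-H: 6 × 383 = 2298
  Σ(formed) = 2298 kJ
ΔH = Σ(broken) − Σ(formed) = 2268 − 2298 = −30 kJ

ΔH ≈ −30 kJ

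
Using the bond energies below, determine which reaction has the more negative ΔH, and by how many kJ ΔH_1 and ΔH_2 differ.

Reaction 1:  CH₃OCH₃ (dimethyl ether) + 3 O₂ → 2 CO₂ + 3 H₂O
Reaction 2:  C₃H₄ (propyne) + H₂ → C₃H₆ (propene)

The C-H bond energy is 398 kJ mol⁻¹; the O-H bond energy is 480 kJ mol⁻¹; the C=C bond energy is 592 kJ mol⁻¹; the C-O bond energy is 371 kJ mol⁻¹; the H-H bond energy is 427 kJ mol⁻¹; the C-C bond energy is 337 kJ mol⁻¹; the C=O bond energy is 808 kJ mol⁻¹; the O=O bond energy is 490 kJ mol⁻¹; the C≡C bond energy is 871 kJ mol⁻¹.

Reaction 1:
  Bonds broken (reactants):
    C-H: 6 × 398 = 2388
    C-O: 2 × 371 = 742
    O=O: 3 × 490 = 1470
    Σ(broken) = 4600 kJ
  Bonds formed (products):
    C=O: 4 × 808 = 3232
    O-H: 6 × 480 = 2880
    Σ(formed) = 6112 kJ
  ΔH_1 = 4600 − 6112 = −1512 kJ
Reaction 2:
  Bonds broken (reactants):
    C≡C: 1 × 871 = 871
    C-C: 1 × 337 = 337
    C-H: 4 × 398 = 1592
    H-H: 1 × 427 = 427
    Σ(broken) = 3227 kJ
  Bonds formed (products):
    C-C: 1 × 337 = 337
    C-H: 6 × 398 = 2388
    C=C: 1 × 592 = 592
    Σ(formed) = 3317 kJ
  ΔH_2 = 3227 − 3317 = −90 kJ
ΔH_1 − ΔH_2 = −1422 kJ, so reaction 1 has the more negative ΔH; |ΔH_1 − ΔH_2| = 1422 kJ.

Reaction 1, by 1422 kJ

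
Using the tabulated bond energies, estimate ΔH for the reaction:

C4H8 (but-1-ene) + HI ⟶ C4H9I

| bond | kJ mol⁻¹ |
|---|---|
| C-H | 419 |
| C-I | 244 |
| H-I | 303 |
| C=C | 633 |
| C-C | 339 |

Bonds broken (reactants):
  C-C: 2 × 339 = 678
  C-H: 8 × 419 = 3352
  C=C: 1 × 633 = 633
  H-I: 1 × 303 = 303
  Σ(broken) = 4966 kJ
Bonds formed (products):
  C-C: 3 × 339 = 1017
  C-H: 9 × 419 = 3771
  C-I: 1 × 244 = 244
  Σ(formed) = 5032 kJ
ΔH = Σ(broken) − Σ(formed) = 4966 − 5032 = −66 kJ

ΔH ≈ −66 kJ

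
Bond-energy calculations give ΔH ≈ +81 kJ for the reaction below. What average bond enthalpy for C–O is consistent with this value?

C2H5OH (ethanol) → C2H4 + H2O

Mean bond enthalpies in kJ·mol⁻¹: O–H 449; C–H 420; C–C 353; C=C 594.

Let D be the C–O bond energy.
Σ(broken) = 1×353 + 5×420 + 1×D + 1×449 = 2902 + D
Σ(formed) = 4×420 + 1×594 + 2×449 = 3172
ΔH = Σ(broken) − Σ(formed) = (2902 + D) − (3172) = −270 + D
Setting this equal to +81 kJ gives D = 351 kJ/mol.

D(C–O) ≈ 351 kJ/mol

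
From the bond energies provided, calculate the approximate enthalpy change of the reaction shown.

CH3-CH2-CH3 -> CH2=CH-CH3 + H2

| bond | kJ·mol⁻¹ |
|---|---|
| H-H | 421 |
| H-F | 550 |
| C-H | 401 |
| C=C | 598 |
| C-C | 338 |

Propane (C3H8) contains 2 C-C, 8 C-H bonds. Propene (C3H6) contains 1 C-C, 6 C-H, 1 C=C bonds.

Bonds broken (reactants):
  C-C: 2 × 338 = 676
  C-H: 8 × 401 = 3208
  Σ(broken) = 3884 kJ
Bonds formed (products):
  C-C: 1 × 338 = 338
  C-H: 6 × 401 = 2406
  C=C: 1 × 598 = 598
  H-H: 1 × 421 = 421
  Σ(formed) = 3763 kJ
ΔH = Σ(broken) − Σ(formed) = 3884 − 3763 = +121 kJ

ΔH ≈ +121 kJ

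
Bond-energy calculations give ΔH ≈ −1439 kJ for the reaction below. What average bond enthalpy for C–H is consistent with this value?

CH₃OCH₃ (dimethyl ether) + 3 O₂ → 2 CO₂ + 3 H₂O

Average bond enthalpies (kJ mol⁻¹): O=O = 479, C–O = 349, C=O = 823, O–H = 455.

D(C–H) ≈ 408 kJ/mol

Let D be the C–H bond energy.
Σ(broken) = 6×D + 2×349 + 3×479 = 2135 + 6D
Σ(formed) = 4×823 + 6×455 = 6022
ΔH = Σ(broken) − Σ(formed) = (2135 + 6D) − (6022) = −3887 + 6D
Setting this equal to −1439 kJ gives 6D = 2448, so D = 408 kJ/mol.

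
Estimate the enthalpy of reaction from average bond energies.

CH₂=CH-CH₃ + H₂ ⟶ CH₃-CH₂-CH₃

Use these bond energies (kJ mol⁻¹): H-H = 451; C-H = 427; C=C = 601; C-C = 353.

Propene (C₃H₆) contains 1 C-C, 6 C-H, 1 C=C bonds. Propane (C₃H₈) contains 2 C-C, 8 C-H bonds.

ΔH ≈ −155 kJ

Bonds broken (reactants):
  C-C: 1 × 353 = 353
  C-H: 6 × 427 = 2562
  C=C: 1 × 601 = 601
  H-H: 1 × 451 = 451
  Σ(broken) = 3967 kJ
Bonds formed (products):
  C-C: 2 × 353 = 706
  C-H: 8 × 427 = 3416
  Σ(formed) = 4122 kJ
ΔH = Σ(broken) − Σ(formed) = 3967 − 4122 = −155 kJ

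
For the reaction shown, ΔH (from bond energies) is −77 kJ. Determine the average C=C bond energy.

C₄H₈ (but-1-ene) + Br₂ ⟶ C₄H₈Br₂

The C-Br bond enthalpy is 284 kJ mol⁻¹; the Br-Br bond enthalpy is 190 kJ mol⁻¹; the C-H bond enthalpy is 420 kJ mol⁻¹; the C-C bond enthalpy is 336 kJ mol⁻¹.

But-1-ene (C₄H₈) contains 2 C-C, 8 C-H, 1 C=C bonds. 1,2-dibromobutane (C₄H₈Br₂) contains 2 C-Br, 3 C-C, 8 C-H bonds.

D(C=C) ≈ 637 kJ/mol

Let D be the C=C bond energy.
Σ(broken) = 1×190 + 2×336 + 8×420 + 1×D = 4222 + D
Σ(formed) = 2×284 + 3×336 + 8×420 = 4936
ΔH = Σ(broken) − Σ(formed) = (4222 + D) − (4936) = −714 + D
Setting this equal to −77 kJ gives D = 637 kJ/mol.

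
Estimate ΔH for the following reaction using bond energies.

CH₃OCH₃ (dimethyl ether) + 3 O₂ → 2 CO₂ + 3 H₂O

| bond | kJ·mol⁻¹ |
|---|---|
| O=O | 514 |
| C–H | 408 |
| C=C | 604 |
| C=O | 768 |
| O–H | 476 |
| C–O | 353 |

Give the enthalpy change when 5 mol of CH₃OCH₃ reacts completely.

Bonds broken (reactants):
  C–H: 6 × 408 = 2448
  C–O: 2 × 353 = 706
  O=O: 3 × 514 = 1542
  Σ(broken) = 4696 kJ
Bonds formed (products):
  C=O: 4 × 768 = 3072
  O–H: 6 × 476 = 2856
  Σ(formed) = 5928 kJ
ΔH = Σ(broken) − Σ(formed) = 4696 − 5928 = −1232 kJ
For 5× the reaction as written: 5 × (−1232) = −6160 kJ

ΔH = −6160 kJ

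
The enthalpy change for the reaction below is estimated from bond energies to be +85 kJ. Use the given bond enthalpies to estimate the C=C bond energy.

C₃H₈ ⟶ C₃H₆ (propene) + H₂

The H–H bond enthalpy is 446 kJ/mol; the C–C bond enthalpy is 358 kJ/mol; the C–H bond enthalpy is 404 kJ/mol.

D(C=C) ≈ 635 kJ/mol

Let D be the C=C bond energy.
Σ(broken) = 2×358 + 8×404 = 3948
Σ(formed) = 1×358 + 6×404 + 1×D + 1×446 = 3228 + D
ΔH = Σ(broken) − Σ(formed) = (3948) − (3228 + D) = +720 − D
Setting this equal to +85 kJ gives D = 635 kJ/mol.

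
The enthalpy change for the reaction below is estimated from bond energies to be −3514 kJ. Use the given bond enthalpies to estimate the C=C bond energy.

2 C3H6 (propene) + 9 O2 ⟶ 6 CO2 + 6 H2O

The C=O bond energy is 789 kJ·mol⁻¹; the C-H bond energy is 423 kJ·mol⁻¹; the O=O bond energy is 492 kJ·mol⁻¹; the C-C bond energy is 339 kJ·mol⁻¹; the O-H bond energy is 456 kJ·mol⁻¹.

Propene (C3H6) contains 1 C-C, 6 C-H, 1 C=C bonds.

Let D be the C=C bond energy.
Σ(broken) = 2×339 + 12×423 + 2×D + 9×492 = 10182 + 2D
Σ(formed) = 12×789 + 12×456 = 14940
ΔH = Σ(broken) − Σ(formed) = (10182 + 2D) − (14940) = −4758 + 2D
Setting this equal to −3514 kJ gives 2D = 1244, so D = 622 kJ/mol.

D(C=C) ≈ 622 kJ/mol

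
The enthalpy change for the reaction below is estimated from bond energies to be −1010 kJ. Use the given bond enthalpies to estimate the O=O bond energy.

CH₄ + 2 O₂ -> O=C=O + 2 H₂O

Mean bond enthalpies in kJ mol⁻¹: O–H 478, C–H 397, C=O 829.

D(O=O) ≈ 486 kJ/mol

Let D be the O=O bond energy.
Σ(broken) = 4×397 + 2×D = 1588 + 2D
Σ(formed) = 2×829 + 4×478 = 3570
ΔH = Σ(broken) − Σ(formed) = (1588 + 2D) − (3570) = −1982 + 2D
Setting this equal to −1010 kJ gives 2D = 972, so D = 486 kJ/mol.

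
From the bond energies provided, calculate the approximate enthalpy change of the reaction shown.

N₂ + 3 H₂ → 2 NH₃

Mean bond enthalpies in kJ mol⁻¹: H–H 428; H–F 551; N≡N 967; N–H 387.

Bonds broken (reactants):
  H–H: 3 × 428 = 1284
  N≡N: 1 × 967 = 967
  Σ(broken) = 2251 kJ
Bonds formed (products):
  N–H: 6 × 387 = 2322
  Σ(formed) = 2322 kJ
ΔH = Σ(broken) − Σ(formed) = 2251 − 2322 = −71 kJ

ΔH ≈ −71 kJ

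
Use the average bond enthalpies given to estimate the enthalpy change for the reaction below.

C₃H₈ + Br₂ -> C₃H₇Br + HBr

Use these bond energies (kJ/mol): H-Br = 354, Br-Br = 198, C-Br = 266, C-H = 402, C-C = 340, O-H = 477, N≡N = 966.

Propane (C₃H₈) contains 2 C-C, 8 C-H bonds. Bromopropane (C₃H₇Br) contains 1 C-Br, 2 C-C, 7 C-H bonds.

Bonds broken (reactants):
  Br-Br: 1 × 198 = 198
  C-C: 2 × 340 = 680
  C-H: 8 × 402 = 3216
  Σ(broken) = 4094 kJ
Bonds formed (products):
  C-Br: 1 × 266 = 266
  C-C: 2 × 340 = 680
  C-H: 7 × 402 = 2814
  H-Br: 1 × 354 = 354
  Σ(formed) = 4114 kJ
ΔH = Σ(broken) − Σ(formed) = 4094 − 4114 = −20 kJ

ΔH ≈ −20 kJ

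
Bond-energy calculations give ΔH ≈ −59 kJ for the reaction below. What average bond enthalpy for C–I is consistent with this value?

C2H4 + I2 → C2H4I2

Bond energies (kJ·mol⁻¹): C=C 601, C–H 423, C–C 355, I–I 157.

Let D be the C–I bond energy.
Σ(broken) = 4×423 + 1×601 + 1×157 = 2450
Σ(formed) = 1×355 + 4×423 + 2×D = 2047 + 2D
ΔH = Σ(broken) − Σ(formed) = (2450) − (2047 + 2D) = +403 − 2D
Setting this equal to −59 kJ gives 2D = 462, so D = 231 kJ/mol.

D(C–I) ≈ 231 kJ/mol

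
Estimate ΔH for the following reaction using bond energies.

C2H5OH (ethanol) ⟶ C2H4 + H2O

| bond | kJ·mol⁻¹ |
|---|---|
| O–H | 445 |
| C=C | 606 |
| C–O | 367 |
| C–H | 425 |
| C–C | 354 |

Bonds broken (reactants):
  C–C: 1 × 354 = 354
  C–H: 5 × 425 = 2125
  C–O: 1 × 367 = 367
  O–H: 1 × 445 = 445
  Σ(broken) = 3291 kJ
Bonds formed (products):
  C–H: 4 × 425 = 1700
  C=C: 1 × 606 = 606
  O–H: 2 × 445 = 890
  Σ(formed) = 3196 kJ
ΔH = Σ(broken) − Σ(formed) = 3291 − 3196 = +95 kJ

ΔH ≈ +95 kJ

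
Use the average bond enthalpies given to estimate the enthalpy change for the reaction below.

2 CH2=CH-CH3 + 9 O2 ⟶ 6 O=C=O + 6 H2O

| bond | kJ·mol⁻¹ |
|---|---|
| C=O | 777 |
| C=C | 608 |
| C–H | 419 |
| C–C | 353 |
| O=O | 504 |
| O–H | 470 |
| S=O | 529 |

ΔH ≈ −3478 kJ

Bonds broken (reactants):
  C–C: 2 × 353 = 706
  C–H: 12 × 419 = 5028
  C=C: 2 × 608 = 1216
  O=O: 9 × 504 = 4536
  Σ(broken) = 11486 kJ
Bonds formed (products):
  C=O: 12 × 777 = 9324
  O–H: 12 × 470 = 5640
  Σ(formed) = 14964 kJ
ΔH = Σ(broken) − Σ(formed) = 11486 − 14964 = −3478 kJ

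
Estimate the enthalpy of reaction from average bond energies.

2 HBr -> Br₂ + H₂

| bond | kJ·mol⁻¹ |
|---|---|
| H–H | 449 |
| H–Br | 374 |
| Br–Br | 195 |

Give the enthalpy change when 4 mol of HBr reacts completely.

Bonds broken (reactants):
  H–Br: 2 × 374 = 748
  Σ(broken) = 748 kJ
Bonds formed (products):
  Br–Br: 1 × 195 = 195
  H–H: 1 × 449 = 449
  Σ(formed) = 644 kJ
ΔH = Σ(broken) − Σ(formed) = 748 − 644 = +104 kJ
For 2× the reaction as written: 2 × (+104) = +208 kJ

ΔH = +208 kJ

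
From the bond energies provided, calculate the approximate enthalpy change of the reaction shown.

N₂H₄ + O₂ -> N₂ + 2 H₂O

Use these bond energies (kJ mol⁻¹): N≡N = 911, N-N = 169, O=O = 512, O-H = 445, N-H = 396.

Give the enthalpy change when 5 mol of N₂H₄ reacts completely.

ΔH = −2130 kJ

Bonds broken (reactants):
  N-H: 4 × 396 = 1584
  N-N: 1 × 169 = 169
  O=O: 1 × 512 = 512
  Σ(broken) = 2265 kJ
Bonds formed (products):
  N≡N: 1 × 911 = 911
  O-H: 4 × 445 = 1780
  Σ(formed) = 2691 kJ
ΔH = Σ(broken) − Σ(formed) = 2265 − 2691 = −426 kJ
For 5× the reaction as written: 5 × (−426) = −2130 kJ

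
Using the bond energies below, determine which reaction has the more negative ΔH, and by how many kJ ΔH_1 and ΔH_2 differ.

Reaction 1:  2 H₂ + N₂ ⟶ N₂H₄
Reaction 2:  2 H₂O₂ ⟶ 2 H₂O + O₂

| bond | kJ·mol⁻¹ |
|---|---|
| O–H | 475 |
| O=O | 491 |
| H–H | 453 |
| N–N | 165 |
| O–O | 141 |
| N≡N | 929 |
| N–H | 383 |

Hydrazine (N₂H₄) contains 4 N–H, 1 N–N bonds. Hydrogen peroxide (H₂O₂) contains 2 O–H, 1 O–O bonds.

Reaction 1:
  Bonds broken (reactants):
    H–H: 2 × 453 = 906
    N≡N: 1 × 929 = 929
    Σ(broken) = 1835 kJ
  Bonds formed (products):
    N–H: 4 × 383 = 1532
    N–N: 1 × 165 = 165
    Σ(formed) = 1697 kJ
  ΔH_1 = 1835 − 1697 = +138 kJ
Reaction 2:
  Bonds broken (reactants):
    O–H: 4 × 475 = 1900
    O–O: 2 × 141 = 282
    Σ(broken) = 2182 kJ
  Bonds formed (products):
    O–H: 4 × 475 = 1900
    O=O: 1 × 491 = 491
    Σ(formed) = 2391 kJ
  ΔH_2 = 2182 − 2391 = −209 kJ
ΔH_1 − ΔH_2 = +347 kJ, so reaction 2 has the more negative ΔH; |ΔH_1 − ΔH_2| = 347 kJ.

Reaction 2, by 347 kJ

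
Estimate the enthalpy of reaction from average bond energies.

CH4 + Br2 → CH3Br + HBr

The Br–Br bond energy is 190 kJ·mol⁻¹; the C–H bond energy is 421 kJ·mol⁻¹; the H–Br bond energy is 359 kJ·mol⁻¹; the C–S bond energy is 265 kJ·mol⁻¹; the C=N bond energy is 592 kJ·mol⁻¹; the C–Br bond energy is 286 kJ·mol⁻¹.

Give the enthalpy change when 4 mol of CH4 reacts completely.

Bonds broken (reactants):
  Br–Br: 1 × 190 = 190
  C–H: 4 × 421 = 1684
  Σ(broken) = 1874 kJ
Bonds formed (products):
  C–Br: 1 × 286 = 286
  C–H: 3 × 421 = 1263
  H–Br: 1 × 359 = 359
  Σ(formed) = 1908 kJ
ΔH = Σ(broken) − Σ(formed) = 1874 − 1908 = −34 kJ
For 4× the reaction as written: 4 × (−34) = −136 kJ

ΔH = −136 kJ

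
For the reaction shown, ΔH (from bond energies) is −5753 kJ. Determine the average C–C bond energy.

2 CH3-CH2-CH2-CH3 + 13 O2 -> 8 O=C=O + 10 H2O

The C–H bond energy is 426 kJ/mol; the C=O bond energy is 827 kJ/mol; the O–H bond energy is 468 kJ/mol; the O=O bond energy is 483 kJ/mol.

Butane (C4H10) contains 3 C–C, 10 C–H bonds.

D(C–C) ≈ 340 kJ/mol

Let D be the C–C bond energy.
Σ(broken) = 6×D + 20×426 + 13×483 = 14799 + 6D
Σ(formed) = 16×827 + 20×468 = 22592
ΔH = Σ(broken) − Σ(formed) = (14799 + 6D) − (22592) = −7793 + 6D
Setting this equal to −5753 kJ gives 6D = 2040, so D = 340 kJ/mol.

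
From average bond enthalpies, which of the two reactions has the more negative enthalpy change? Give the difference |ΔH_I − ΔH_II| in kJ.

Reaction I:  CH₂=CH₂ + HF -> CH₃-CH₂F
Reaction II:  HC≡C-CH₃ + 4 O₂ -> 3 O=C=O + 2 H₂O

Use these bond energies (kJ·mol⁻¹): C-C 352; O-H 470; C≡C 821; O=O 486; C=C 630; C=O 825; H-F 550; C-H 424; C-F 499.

Reaction I:
  Bonds broken (reactants):
    C-H: 4 × 424 = 1696
    C=C: 1 × 630 = 630
    H-F: 1 × 550 = 550
    Σ(broken) = 2876 kJ
  Bonds formed (products):
    C-C: 1 × 352 = 352
    C-F: 1 × 499 = 499
    C-H: 5 × 424 = 2120
    Σ(formed) = 2971 kJ
  ΔH_I = 2876 − 2971 = −95 kJ
Reaction II:
  Bonds broken (reactants):
    C≡C: 1 × 821 = 821
    C-C: 1 × 352 = 352
    C-H: 4 × 424 = 1696
    O=O: 4 × 486 = 1944
    Σ(broken) = 4813 kJ
  Bonds formed (products):
    C=O: 6 × 825 = 4950
    O-H: 4 × 470 = 1880
    Σ(formed) = 6830 kJ
  ΔH_II = 4813 − 6830 = −2017 kJ
ΔH_I − ΔH_II = +1922 kJ, so reaction II has the more negative ΔH; |ΔH_I − ΔH_II| = 1922 kJ.

Reaction II, by 1922 kJ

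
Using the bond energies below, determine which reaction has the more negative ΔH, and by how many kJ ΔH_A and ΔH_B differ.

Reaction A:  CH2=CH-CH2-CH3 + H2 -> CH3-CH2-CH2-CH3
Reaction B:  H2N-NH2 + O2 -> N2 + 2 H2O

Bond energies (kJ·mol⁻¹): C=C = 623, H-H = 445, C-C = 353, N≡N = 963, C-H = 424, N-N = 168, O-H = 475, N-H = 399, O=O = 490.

Reaction B, by 476 kJ

Reaction A:
  Bonds broken (reactants):
    C-C: 2 × 353 = 706
    C-H: 8 × 424 = 3392
    C=C: 1 × 623 = 623
    H-H: 1 × 445 = 445
    Σ(broken) = 5166 kJ
  Bonds formed (products):
    C-C: 3 × 353 = 1059
    C-H: 10 × 424 = 4240
    Σ(formed) = 5299 kJ
  ΔH_A = 5166 − 5299 = −133 kJ
Reaction B:
  Bonds broken (reactants):
    N-H: 4 × 399 = 1596
    N-N: 1 × 168 = 168
    O=O: 1 × 490 = 490
    Σ(broken) = 2254 kJ
  Bonds formed (products):
    N≡N: 1 × 963 = 963
    O-H: 4 × 475 = 1900
    Σ(formed) = 2863 kJ
  ΔH_B = 2254 − 2863 = −609 kJ
ΔH_A − ΔH_B = +476 kJ, so reaction B has the more negative ΔH; |ΔH_A − ΔH_B| = 476 kJ.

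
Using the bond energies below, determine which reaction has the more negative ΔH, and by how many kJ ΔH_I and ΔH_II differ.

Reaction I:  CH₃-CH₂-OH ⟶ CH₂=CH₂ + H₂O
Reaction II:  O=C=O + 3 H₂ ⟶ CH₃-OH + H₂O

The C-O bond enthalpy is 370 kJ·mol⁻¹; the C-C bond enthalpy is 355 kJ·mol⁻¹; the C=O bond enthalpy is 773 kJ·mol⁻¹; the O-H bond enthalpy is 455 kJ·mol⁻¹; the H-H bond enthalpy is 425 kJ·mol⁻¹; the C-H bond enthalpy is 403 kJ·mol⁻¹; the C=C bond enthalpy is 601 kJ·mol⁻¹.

Reaction I:
  Bonds broken (reactants):
    C-C: 1 × 355 = 355
    C-H: 5 × 403 = 2015
    C-O: 1 × 370 = 370
    O-H: 1 × 455 = 455
    Σ(broken) = 3195 kJ
  Bonds formed (products):
    C-H: 4 × 403 = 1612
    C=C: 1 × 601 = 601
    O-H: 2 × 455 = 910
    Σ(formed) = 3123 kJ
  ΔH_I = 3195 − 3123 = +72 kJ
Reaction II:
  Bonds broken (reactants):
    C=O: 2 × 773 = 1546
    H-H: 3 × 425 = 1275
    Σ(broken) = 2821 kJ
  Bonds formed (products):
    C-H: 3 × 403 = 1209
    C-O: 1 × 370 = 370
    O-H: 3 × 455 = 1365
    Σ(formed) = 2944 kJ
  ΔH_II = 2821 − 2944 = −123 kJ
ΔH_I − ΔH_II = +195 kJ, so reaction II has the more negative ΔH; |ΔH_I − ΔH_II| = 195 kJ.

Reaction II, by 195 kJ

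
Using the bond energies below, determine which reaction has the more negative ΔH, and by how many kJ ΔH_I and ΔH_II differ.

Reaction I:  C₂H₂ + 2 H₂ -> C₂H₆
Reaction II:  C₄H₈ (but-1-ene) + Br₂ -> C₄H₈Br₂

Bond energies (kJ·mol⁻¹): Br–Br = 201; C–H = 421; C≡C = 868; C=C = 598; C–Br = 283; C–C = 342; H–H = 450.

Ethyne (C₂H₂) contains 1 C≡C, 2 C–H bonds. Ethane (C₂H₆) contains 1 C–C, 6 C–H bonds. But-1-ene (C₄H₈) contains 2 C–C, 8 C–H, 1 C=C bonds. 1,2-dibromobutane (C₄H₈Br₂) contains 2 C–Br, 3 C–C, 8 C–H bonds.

Reaction I:
  Bonds broken (reactants):
    C≡C: 1 × 868 = 868
    C–H: 2 × 421 = 842
    H–H: 2 × 450 = 900
    Σ(broken) = 2610 kJ
  Bonds formed (products):
    C–C: 1 × 342 = 342
    C–H: 6 × 421 = 2526
    Σ(formed) = 2868 kJ
  ΔH_I = 2610 − 2868 = −258 kJ
Reaction II:
  Bonds broken (reactants):
    Br–Br: 1 × 201 = 201
    C–C: 2 × 342 = 684
    C–H: 8 × 421 = 3368
    C=C: 1 × 598 = 598
    Σ(broken) = 4851 kJ
  Bonds formed (products):
    C–Br: 2 × 283 = 566
    C–C: 3 × 342 = 1026
    C–H: 8 × 421 = 3368
    Σ(formed) = 4960 kJ
  ΔH_II = 4851 − 4960 = −109 kJ
ΔH_I − ΔH_II = −149 kJ, so reaction I has the more negative ΔH; |ΔH_I − ΔH_II| = 149 kJ.

Reaction I, by 149 kJ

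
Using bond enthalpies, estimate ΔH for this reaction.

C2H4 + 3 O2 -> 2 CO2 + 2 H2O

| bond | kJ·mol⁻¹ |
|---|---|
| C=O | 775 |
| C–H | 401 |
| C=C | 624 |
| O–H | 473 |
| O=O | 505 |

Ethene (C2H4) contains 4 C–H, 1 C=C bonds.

Bonds broken (reactants):
  C–H: 4 × 401 = 1604
  C=C: 1 × 624 = 624
  O=O: 3 × 505 = 1515
  Σ(broken) = 3743 kJ
Bonds formed (products):
  C=O: 4 × 775 = 3100
  O–H: 4 × 473 = 1892
  Σ(formed) = 4992 kJ
ΔH = Σ(broken) − Σ(formed) = 3743 − 4992 = −1249 kJ

ΔH ≈ −1249 kJ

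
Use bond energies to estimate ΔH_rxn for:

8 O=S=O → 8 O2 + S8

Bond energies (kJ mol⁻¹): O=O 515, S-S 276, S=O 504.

ΔH ≈ +1736 kJ

Bonds broken (reactants):
  S=O: 16 × 504 = 8064
  Σ(broken) = 8064 kJ
Bonds formed (products):
  O=O: 8 × 515 = 4120
  S-S: 8 × 276 = 2208
  Σ(formed) = 6328 kJ
ΔH = Σ(broken) − Σ(formed) = 8064 − 6328 = +1736 kJ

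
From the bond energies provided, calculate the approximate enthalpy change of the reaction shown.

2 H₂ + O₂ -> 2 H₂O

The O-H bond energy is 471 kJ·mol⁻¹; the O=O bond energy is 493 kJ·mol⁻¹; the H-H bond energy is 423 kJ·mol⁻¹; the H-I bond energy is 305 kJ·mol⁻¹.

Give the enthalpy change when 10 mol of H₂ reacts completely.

Bonds broken (reactants):
  H-H: 2 × 423 = 846
  O=O: 1 × 493 = 493
  Σ(broken) = 1339 kJ
Bonds formed (products):
  O-H: 4 × 471 = 1884
  Σ(formed) = 1884 kJ
ΔH = Σ(broken) − Σ(formed) = 1339 − 1884 = −545 kJ
For 5× the reaction as written: 5 × (−545) = −2725 kJ

ΔH = −2725 kJ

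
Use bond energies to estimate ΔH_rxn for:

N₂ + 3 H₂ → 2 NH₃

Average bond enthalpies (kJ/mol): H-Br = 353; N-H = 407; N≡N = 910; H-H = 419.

ΔH ≈ −275 kJ

Bonds broken (reactants):
  H-H: 3 × 419 = 1257
  N≡N: 1 × 910 = 910
  Σ(broken) = 2167 kJ
Bonds formed (products):
  N-H: 6 × 407 = 2442
  Σ(formed) = 2442 kJ
ΔH = Σ(broken) − Σ(formed) = 2167 − 2442 = −275 kJ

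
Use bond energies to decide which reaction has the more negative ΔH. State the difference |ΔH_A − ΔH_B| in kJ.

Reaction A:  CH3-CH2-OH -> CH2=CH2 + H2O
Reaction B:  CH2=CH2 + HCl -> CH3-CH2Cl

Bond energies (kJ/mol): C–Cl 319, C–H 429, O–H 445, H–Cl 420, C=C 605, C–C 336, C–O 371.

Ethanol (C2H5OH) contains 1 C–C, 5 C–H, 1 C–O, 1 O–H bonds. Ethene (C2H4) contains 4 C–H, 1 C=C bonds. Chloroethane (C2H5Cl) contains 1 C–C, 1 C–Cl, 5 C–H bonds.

Reaction A:
  Bonds broken (reactants):
    C–C: 1 × 336 = 336
    C–H: 5 × 429 = 2145
    C–O: 1 × 371 = 371
    O–H: 1 × 445 = 445
    Σ(broken) = 3297 kJ
  Bonds formed (products):
    C–H: 4 × 429 = 1716
    C=C: 1 × 605 = 605
    O–H: 2 × 445 = 890
    Σ(formed) = 3211 kJ
  ΔH_A = 3297 − 3211 = +86 kJ
Reaction B:
  Bonds broken (reactants):
    C–H: 4 × 429 = 1716
    C=C: 1 × 605 = 605
    H–Cl: 1 × 420 = 420
    Σ(broken) = 2741 kJ
  Bonds formed (products):
    C–C: 1 × 336 = 336
    C–Cl: 1 × 319 = 319
    C–H: 5 × 429 = 2145
    Σ(formed) = 2800 kJ
  ΔH_B = 2741 − 2800 = −59 kJ
ΔH_A − ΔH_B = +145 kJ, so reaction B has the more negative ΔH; |ΔH_A − ΔH_B| = 145 kJ.

Reaction B, by 145 kJ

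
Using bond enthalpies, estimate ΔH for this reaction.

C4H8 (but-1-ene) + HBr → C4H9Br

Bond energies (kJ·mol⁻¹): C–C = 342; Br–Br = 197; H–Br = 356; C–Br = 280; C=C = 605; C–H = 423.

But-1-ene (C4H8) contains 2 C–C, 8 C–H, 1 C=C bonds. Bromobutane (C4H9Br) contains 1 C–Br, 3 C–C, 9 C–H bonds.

Bonds broken (reactants):
  C–C: 2 × 342 = 684
  C–H: 8 × 423 = 3384
  C=C: 1 × 605 = 605
  H–Br: 1 × 356 = 356
  Σ(broken) = 5029 kJ
Bonds formed (products):
  C–Br: 1 × 280 = 280
  C–C: 3 × 342 = 1026
  C–H: 9 × 423 = 3807
  Σ(formed) = 5113 kJ
ΔH = Σ(broken) − Σ(formed) = 5029 − 5113 = −84 kJ

ΔH ≈ −84 kJ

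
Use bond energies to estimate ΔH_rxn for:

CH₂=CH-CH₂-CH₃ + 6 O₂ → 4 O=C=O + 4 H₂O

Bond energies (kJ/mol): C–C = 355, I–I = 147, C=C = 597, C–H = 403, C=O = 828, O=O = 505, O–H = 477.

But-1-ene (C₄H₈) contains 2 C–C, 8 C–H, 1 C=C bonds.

Bonds broken (reactants):
  C–C: 2 × 355 = 710
  C–H: 8 × 403 = 3224
  C=C: 1 × 597 = 597
  O=O: 6 × 505 = 3030
  Σ(broken) = 7561 kJ
Bonds formed (products):
  C=O: 8 × 828 = 6624
  O–H: 8 × 477 = 3816
  Σ(formed) = 10440 kJ
ΔH = Σ(broken) − Σ(formed) = 7561 − 10440 = −2879 kJ

ΔH ≈ −2879 kJ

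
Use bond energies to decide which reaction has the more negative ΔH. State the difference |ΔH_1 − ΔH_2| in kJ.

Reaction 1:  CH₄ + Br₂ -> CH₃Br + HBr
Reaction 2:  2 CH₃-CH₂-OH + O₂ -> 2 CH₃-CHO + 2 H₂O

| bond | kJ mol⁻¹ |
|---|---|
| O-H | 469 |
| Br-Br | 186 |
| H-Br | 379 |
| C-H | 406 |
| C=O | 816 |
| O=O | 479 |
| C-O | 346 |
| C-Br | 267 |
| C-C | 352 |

Reaction 2, by 533 kJ

Reaction 1:
  Bonds broken (reactants):
    Br-Br: 1 × 186 = 186
    C-H: 4 × 406 = 1624
    Σ(broken) = 1810 kJ
  Bonds formed (products):
    C-Br: 1 × 267 = 267
    C-H: 3 × 406 = 1218
    H-Br: 1 × 379 = 379
    Σ(formed) = 1864 kJ
  ΔH_1 = 1810 − 1864 = −54 kJ
Reaction 2:
  Bonds broken (reactants):
    C-C: 2 × 352 = 704
    C-H: 10 × 406 = 4060
    C-O: 2 × 346 = 692
    O-H: 2 × 469 = 938
    O=O: 1 × 479 = 479
    Σ(broken) = 6873 kJ
  Bonds formed (products):
    C-C: 2 × 352 = 704
    C-H: 8 × 406 = 3248
    C=O: 2 × 816 = 1632
    O-H: 4 × 469 = 1876
    Σ(formed) = 7460 kJ
  ΔH_2 = 6873 − 7460 = −587 kJ
ΔH_1 − ΔH_2 = +533 kJ, so reaction 2 has the more negative ΔH; |ΔH_1 − ΔH_2| = 533 kJ.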